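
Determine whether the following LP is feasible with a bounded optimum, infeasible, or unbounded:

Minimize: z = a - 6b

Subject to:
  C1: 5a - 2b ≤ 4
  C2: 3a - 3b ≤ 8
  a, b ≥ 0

Unbounded (objective can decrease without bound)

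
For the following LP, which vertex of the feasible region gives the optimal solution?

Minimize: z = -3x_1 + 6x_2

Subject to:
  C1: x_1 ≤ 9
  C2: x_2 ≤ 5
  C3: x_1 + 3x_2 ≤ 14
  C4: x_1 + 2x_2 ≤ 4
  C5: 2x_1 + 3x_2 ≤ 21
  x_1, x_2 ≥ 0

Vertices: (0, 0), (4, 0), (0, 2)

Evaluate the objective at each vertex of the feasible region:
  z(0, 0) = 0
  z(4, 0) = -12  ←
  z(0, 2) = 12
The minimum is at x_1 = 4, x_2 = 0.

(4, 0)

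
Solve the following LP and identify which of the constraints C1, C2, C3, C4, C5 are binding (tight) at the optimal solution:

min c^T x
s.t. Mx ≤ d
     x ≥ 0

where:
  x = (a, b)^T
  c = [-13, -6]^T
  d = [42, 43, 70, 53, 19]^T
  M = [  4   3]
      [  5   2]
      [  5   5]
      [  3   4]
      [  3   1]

At a = 3, b = 10, compute slack b - a·x for each constraint:
  C1: 42 − 42 = 0  (binding)
  C2: 43 − 35 = 8  (slack)
  C3: 70 − 65 = 5  (slack)
  C4: 53 − 49 = 4  (slack)
  C5: 19 − 19 = 0  (binding)

Optimal: a = 3, b = 10
Binding: C1, C5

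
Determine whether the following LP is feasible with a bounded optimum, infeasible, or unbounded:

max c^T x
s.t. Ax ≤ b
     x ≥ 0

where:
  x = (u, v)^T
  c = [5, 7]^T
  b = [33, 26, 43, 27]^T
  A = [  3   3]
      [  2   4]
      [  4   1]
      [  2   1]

Feasible with a bounded optimal solution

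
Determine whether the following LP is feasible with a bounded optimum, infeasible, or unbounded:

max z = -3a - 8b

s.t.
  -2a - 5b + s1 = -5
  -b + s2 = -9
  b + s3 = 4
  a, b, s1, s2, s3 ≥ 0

Infeasible (no feasible solution exists)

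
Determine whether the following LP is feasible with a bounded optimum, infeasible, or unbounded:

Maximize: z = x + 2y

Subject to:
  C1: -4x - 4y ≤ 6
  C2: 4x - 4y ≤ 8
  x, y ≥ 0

Unbounded (objective can increase without bound)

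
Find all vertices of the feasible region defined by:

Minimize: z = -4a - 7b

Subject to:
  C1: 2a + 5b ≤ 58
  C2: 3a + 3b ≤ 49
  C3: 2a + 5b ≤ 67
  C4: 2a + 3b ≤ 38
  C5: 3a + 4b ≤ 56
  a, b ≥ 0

(0, 0), (16.33, 0), (11, 5.333), (4, 10), (0, 11.6)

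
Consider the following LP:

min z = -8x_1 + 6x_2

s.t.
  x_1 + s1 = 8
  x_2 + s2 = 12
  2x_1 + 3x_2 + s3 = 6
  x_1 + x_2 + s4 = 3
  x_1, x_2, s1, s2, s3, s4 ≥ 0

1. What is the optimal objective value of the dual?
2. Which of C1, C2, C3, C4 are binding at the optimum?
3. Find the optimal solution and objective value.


1. -24
2. C3, C4
3. x_1 = 3, x_2 = 0, z = -24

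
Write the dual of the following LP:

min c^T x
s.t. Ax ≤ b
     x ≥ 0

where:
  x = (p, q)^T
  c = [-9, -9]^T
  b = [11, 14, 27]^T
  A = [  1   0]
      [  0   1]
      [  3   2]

Primal min cᵀx s.t. Ax ≤ b, x ≥ 0  →  Dual max −bᵀy s.t. Aᵀy ≥ −c, y ≥ 0.

Maximize: z = -11y1 - 14y2 - 27y3

Subject to:
  y1 + 3y3 ≥ 9
  y2 + 2y3 ≥ 9
  y1, y2, y3 ≥ 0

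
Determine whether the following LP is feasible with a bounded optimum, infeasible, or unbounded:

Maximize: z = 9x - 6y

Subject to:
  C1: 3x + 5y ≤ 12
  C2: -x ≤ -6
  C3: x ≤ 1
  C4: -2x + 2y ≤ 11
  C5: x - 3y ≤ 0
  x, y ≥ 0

Infeasible (no feasible solution exists)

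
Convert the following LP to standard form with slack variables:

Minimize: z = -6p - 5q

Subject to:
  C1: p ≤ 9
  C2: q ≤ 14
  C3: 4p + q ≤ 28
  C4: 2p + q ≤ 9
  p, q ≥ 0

min z = -6p - 5q

s.t.
  p + s1 = 9
  q + s2 = 14
  4p + q + s3 = 28
  2p + q + s4 = 9
  p, q, s1, s2, s3, s4 ≥ 0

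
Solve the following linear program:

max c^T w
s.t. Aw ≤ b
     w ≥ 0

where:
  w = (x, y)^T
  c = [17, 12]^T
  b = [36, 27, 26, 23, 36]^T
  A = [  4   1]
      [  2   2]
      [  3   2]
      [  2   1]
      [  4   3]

Evaluate the objective at each vertex of the feasible region:
  z(0, 0) = 0
  z(8.667, 0) = 147.3
  z(6, 4) = 150  ←
  z(0, 12) = 144
The maximum is at x = 6, y = 4.

x = 6, y = 4, z = 150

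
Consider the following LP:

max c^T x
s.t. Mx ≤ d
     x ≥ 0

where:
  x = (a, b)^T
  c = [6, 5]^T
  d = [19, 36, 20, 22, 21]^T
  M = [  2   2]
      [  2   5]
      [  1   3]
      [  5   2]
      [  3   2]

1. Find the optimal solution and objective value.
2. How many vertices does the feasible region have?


1. a = 2, b = 6, z = 42
2. 4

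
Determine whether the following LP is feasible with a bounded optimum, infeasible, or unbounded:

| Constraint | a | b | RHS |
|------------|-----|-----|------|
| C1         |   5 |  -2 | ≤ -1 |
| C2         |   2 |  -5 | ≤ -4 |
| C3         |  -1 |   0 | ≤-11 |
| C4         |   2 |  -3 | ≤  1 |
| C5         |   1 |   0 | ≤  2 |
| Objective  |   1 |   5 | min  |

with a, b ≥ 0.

Infeasible (no feasible solution exists)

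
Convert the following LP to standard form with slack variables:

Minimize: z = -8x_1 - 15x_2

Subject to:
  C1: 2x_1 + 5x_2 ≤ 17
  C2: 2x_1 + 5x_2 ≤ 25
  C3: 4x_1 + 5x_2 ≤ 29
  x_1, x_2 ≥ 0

min z = -8x_1 - 15x_2

s.t.
  2x_1 + 5x_2 + s1 = 17
  2x_1 + 5x_2 + s2 = 25
  4x_1 + 5x_2 + s3 = 29
  x_1, x_2, s1, s2, s3 ≥ 0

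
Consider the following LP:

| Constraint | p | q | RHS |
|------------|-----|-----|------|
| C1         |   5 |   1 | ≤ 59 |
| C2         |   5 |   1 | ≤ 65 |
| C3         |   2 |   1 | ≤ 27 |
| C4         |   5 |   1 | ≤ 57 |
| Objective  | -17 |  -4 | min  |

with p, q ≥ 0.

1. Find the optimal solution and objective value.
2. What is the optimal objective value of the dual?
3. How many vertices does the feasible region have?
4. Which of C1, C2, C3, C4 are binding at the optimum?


1. p = 10, q = 7, z = -198
2. -198
3. 4
4. C3, C4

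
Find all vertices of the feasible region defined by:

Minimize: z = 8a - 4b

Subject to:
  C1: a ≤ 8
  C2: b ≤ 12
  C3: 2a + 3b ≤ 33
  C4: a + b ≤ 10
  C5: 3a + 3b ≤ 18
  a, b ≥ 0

(0, 0), (6, 0), (0, 6)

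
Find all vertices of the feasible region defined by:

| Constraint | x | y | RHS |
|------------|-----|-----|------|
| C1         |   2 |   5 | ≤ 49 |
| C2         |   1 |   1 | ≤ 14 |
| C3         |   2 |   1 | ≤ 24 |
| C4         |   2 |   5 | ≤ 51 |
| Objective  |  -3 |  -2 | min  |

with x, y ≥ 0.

(0, 0), (12, 0), (10, 4), (7, 7), (0, 9.8)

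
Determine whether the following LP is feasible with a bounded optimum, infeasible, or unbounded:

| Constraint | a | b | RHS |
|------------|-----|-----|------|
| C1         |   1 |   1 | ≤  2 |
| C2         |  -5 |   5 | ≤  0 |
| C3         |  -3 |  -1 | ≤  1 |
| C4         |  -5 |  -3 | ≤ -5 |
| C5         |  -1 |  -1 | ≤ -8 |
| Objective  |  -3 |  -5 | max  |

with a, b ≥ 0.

Infeasible (no feasible solution exists)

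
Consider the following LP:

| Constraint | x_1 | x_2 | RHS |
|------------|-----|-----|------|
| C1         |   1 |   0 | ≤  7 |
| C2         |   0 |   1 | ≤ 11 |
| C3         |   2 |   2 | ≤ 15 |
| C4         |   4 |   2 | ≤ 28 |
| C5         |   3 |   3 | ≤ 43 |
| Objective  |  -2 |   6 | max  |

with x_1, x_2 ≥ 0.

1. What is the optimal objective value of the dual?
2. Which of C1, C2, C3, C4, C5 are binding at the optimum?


1. 45
2. C3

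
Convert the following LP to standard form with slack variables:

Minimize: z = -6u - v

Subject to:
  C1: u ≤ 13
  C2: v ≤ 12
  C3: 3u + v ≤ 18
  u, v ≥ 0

min z = -6u - v

s.t.
  u + s1 = 13
  v + s2 = 12
  3u + v + s3 = 18
  u, v, s1, s2, s3 ≥ 0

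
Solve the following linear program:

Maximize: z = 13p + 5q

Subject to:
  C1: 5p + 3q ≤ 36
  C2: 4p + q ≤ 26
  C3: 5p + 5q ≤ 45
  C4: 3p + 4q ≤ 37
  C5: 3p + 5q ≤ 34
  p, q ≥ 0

Evaluate the objective at each vertex of the feasible region:
  z(0, 0) = 0
  z(6.5, 0) = 84.5
  z(6, 2) = 88  ←
  z(4.875, 3.875) = 82.75
  z(0, 6.8) = 34
The maximum is at p = 6, q = 2.

p = 6, q = 2, z = 88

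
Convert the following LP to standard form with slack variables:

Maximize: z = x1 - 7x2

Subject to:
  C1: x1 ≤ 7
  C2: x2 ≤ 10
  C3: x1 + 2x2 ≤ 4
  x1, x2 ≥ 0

max z = x1 - 7x2

s.t.
  x1 + s1 = 7
  x2 + s2 = 10
  x1 + 2x2 + s3 = 4
  x1, x2, s1, s2, s3 ≥ 0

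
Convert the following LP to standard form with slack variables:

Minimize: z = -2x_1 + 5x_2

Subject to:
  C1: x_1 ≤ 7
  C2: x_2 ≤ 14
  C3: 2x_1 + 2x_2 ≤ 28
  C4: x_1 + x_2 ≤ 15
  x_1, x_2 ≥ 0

min z = -2x_1 + 5x_2

s.t.
  x_1 + s1 = 7
  x_2 + s2 = 14
  2x_1 + 2x_2 + s3 = 28
  x_1 + x_2 + s4 = 15
  x_1, x_2, s1, s2, s3, s4 ≥ 0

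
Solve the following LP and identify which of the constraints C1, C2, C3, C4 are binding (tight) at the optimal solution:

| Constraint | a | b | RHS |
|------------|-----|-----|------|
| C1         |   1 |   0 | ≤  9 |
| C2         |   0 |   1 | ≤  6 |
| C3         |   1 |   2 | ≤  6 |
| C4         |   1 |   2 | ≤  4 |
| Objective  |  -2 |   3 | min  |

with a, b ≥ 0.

At a = 4, b = 0, compute slack b - a·x for each constraint:
  C1: 9 − 4 = 5  (slack)
  C2: 6 − 0 = 6  (slack)
  C3: 6 − 4 = 2  (slack)
  C4: 4 − 4 = 0  (binding)

Optimal: a = 4, b = 0
Binding: C4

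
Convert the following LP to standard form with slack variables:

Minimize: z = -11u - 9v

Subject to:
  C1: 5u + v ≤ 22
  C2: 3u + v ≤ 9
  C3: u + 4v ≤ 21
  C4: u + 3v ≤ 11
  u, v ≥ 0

min z = -11u - 9v

s.t.
  5u + v + s1 = 22
  3u + v + s2 = 9
  u + 4v + s3 = 21
  u + 3v + s4 = 11
  u, v, s1, s2, s3, s4 ≥ 0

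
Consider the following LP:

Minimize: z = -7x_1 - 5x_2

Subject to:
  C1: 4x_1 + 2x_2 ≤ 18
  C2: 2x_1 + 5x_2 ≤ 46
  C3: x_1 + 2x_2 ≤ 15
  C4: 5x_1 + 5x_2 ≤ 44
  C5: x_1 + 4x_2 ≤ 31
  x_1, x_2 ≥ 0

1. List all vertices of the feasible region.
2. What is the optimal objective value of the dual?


1. (0, 0), (4.5, 0), (1, 7), (0, 7.5)
2. -42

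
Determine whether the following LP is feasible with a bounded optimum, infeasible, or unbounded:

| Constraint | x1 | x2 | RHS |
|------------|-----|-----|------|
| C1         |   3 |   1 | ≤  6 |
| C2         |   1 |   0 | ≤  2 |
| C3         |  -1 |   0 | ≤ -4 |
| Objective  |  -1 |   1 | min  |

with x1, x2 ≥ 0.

Infeasible (no feasible solution exists)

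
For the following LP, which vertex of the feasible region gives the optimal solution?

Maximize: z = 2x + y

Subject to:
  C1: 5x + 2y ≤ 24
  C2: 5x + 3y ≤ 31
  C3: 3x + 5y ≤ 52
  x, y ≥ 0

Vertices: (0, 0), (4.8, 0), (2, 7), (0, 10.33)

Evaluate the objective at each vertex of the feasible region:
  z(0, 0) = 0
  z(4.8, 0) = 9.6
  z(2, 7) = 11  ←
  z(0, 10.33) = 10.33
The maximum is at x = 2, y = 7.

(2, 7)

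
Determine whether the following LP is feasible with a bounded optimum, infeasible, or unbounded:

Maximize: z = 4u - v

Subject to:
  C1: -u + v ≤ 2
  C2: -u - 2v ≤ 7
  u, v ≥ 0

Unbounded (objective can increase without bound)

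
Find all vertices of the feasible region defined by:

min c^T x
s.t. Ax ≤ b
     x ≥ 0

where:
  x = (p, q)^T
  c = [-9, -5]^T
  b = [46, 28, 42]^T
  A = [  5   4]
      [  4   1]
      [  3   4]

(0, 0), (7, 0), (6, 4), (2, 9), (0, 10.5)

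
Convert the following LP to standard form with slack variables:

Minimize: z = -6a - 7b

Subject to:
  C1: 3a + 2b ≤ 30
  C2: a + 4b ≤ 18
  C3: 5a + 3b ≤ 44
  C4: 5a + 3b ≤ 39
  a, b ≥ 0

min z = -6a - 7b

s.t.
  3a + 2b + s1 = 30
  a + 4b + s2 = 18
  5a + 3b + s3 = 44
  5a + 3b + s4 = 39
  a, b, s1, s2, s3, s4 ≥ 0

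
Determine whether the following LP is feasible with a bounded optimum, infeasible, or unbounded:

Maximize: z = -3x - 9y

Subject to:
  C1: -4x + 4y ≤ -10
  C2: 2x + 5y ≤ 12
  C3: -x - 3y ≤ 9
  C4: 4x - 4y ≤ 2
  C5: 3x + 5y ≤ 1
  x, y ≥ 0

Infeasible (no feasible solution exists)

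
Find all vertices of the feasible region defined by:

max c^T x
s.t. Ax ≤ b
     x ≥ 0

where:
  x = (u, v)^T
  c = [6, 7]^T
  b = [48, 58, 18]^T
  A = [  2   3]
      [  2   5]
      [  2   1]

(0, 0), (9, 0), (4, 10), (0, 11.6)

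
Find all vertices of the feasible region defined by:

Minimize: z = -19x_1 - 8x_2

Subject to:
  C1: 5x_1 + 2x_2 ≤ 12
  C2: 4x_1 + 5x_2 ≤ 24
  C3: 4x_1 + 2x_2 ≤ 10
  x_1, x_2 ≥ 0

(0, 0), (2.4, 0), (2, 1), (0.1667, 4.667), (0, 4.8)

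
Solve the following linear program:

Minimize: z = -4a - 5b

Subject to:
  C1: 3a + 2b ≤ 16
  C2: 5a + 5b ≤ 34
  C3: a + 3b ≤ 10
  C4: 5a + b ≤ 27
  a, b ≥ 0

Evaluate the objective at each vertex of the feasible region:
  z(0, 0) = 0
  z(5.333, 0) = -21.33
  z(4, 2) = -26  ←
  z(0, 3.333) = -16.67
The minimum is at a = 4, b = 2.

a = 4, b = 2, z = -26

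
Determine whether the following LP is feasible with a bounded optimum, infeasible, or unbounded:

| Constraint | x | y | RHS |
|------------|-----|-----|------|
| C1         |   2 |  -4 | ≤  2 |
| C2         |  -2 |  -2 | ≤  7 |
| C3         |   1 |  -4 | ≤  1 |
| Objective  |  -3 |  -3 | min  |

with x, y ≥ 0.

Unbounded (objective can decrease without bound)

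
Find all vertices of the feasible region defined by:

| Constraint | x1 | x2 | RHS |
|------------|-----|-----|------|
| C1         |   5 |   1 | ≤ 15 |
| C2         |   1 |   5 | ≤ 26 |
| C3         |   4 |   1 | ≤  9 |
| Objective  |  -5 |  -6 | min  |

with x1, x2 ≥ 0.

(0, 0), (2.25, 0), (1, 5), (0, 5.2)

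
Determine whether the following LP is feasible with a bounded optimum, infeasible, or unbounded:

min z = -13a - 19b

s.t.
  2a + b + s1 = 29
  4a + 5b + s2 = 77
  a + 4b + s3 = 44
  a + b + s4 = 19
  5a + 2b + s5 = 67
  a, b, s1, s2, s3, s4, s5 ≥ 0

Feasible with a bounded optimal solution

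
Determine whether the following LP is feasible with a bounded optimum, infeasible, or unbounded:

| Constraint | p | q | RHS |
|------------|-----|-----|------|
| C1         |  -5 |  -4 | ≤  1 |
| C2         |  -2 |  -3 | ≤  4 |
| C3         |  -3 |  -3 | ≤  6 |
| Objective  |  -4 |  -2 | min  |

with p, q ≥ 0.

Unbounded (objective can decrease without bound)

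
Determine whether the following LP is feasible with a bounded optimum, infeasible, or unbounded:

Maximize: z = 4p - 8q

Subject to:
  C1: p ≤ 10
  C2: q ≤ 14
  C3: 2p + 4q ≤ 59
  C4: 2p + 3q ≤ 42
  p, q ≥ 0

Feasible with a bounded optimal solution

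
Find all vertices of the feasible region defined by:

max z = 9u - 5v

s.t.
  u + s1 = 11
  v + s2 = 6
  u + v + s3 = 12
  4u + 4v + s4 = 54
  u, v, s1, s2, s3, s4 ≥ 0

(0, 0), (11, 0), (11, 1), (6, 6), (0, 6)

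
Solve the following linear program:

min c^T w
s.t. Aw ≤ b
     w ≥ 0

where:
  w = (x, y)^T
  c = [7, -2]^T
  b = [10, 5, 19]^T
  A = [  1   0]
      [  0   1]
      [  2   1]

Evaluate the objective at each vertex of the feasible region:
  z(0, 0) = 0
  z(9.5, 0) = 66.5
  z(7, 5) = 39
  z(0, 5) = -10  ←
The minimum is at x = 0, y = 5.

x = 0, y = 5, z = -10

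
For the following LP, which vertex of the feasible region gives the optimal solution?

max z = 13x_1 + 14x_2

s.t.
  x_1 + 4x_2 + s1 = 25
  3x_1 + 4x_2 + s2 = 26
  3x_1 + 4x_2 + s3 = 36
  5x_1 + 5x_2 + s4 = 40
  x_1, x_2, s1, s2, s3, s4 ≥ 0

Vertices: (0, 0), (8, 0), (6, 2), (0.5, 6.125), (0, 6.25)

Evaluate the objective at each vertex of the feasible region:
  z(0, 0) = 0
  z(8, 0) = 104
  z(6, 2) = 106  ←
  z(0.5, 6.125) = 92.25
  z(0, 6.25) = 87.5
The maximum is at x_1 = 6, x_2 = 2.

(6, 2)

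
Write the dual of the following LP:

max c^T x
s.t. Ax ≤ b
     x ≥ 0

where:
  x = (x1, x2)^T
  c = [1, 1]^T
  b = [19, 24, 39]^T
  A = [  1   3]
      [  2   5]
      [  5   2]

Primal max cᵀx s.t. Ax ≤ b, x ≥ 0  →  Dual min bᵀy s.t. Aᵀy ≥ c, y ≥ 0.

Minimize: z = 19y1 + 24y2 + 39y3

Subject to:
  y1 + 2y2 + 5y3 ≥ 1
  3y1 + 5y2 + 2y3 ≥ 1
  y1, y2, y3 ≥ 0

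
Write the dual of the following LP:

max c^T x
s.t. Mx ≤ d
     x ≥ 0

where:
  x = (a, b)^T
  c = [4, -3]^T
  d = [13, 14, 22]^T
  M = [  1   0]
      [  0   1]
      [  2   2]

Primal max cᵀx s.t. Ax ≤ b, x ≥ 0  →  Dual min bᵀy s.t. Aᵀy ≥ c, y ≥ 0.

Minimize: z = 13y1 + 14y2 + 22y3

Subject to:
  y1 + 2y3 ≥ 4
  y2 + 2y3 ≥ -3
  y1, y2, y3 ≥ 0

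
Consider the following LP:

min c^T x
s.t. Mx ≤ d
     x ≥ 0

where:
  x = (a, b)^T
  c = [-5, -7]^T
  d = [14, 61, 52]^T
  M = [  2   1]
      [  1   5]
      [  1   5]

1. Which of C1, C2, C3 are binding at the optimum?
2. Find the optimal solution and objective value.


1. C1, C3
2. a = 2, b = 10, z = -80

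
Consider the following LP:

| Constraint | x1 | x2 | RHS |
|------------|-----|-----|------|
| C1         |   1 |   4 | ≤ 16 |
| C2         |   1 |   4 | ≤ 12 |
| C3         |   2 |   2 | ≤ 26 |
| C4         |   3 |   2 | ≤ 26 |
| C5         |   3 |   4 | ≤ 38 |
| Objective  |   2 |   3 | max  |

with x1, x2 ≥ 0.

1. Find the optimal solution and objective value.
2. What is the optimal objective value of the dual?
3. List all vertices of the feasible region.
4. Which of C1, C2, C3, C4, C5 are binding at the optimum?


1. x1 = 8, x2 = 1, z = 19
2. 19
3. (0, 0), (8.667, 0), (8, 1), (0, 3)
4. C2, C4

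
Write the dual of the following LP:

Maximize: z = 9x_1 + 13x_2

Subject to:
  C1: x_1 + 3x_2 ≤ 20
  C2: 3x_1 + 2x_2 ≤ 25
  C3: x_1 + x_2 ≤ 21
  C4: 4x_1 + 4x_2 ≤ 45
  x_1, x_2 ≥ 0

Primal max cᵀx s.t. Ax ≤ b, x ≥ 0  →  Dual min bᵀy s.t. Aᵀy ≥ c, y ≥ 0.

Minimize: z = 20y1 + 25y2 + 21y3 + 45y4

Subject to:
  y1 + 3y2 + y3 + 4y4 ≥ 9
  3y1 + 2y2 + y3 + 4y4 ≥ 13
  y1, y2, y3, y4 ≥ 0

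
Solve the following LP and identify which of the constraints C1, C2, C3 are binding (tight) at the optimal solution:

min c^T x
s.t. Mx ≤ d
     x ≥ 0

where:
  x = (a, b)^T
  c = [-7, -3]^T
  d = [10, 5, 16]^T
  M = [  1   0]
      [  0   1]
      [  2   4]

At a = 8, b = 0, compute slack b - a·x for each constraint:
  C1: 10 − 8 = 2  (slack)
  C2: 5 − 0 = 5  (slack)
  C3: 16 − 16 = 0  (binding)

Optimal: a = 8, b = 0
Binding: C3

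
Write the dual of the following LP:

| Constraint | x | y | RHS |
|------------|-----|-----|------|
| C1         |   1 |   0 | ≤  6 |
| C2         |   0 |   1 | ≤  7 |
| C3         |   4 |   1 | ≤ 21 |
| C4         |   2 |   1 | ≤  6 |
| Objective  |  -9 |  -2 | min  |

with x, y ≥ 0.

Primal min cᵀx s.t. Ax ≤ b, x ≥ 0  →  Dual max −bᵀy s.t. Aᵀy ≥ −c, y ≥ 0.

Maximize: z = -6y1 - 7y2 - 21y3 - 6y4

Subject to:
  y1 + 4y3 + 2y4 ≥ 9
  y2 + y3 + y4 ≥ 2
  y1, y2, y3, y4 ≥ 0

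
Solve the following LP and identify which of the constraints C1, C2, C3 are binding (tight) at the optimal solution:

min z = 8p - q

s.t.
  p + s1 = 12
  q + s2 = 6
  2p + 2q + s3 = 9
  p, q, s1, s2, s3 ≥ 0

At p = 0, q = 4.5, compute slack b - a·x for each constraint:
  C1: 12 − 0 = 12  (slack)
  C2: 6 − 4.5 = 1.5  (slack)
  C3: 9 − 9 = 0  (binding)

Optimal: p = 0, q = 4.5
Binding: C3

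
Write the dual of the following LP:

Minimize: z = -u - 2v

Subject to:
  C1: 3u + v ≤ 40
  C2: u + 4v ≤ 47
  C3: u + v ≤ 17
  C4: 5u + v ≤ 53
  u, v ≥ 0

Primal min cᵀx s.t. Ax ≤ b, x ≥ 0  →  Dual max −bᵀy s.t. Aᵀy ≥ −c, y ≥ 0.

Maximize: z = -40y1 - 47y2 - 17y3 - 53y4

Subject to:
  3y1 + y2 + y3 + 5y4 ≥ 1
  y1 + 4y2 + y3 + y4 ≥ 2
  y1, y2, y3, y4 ≥ 0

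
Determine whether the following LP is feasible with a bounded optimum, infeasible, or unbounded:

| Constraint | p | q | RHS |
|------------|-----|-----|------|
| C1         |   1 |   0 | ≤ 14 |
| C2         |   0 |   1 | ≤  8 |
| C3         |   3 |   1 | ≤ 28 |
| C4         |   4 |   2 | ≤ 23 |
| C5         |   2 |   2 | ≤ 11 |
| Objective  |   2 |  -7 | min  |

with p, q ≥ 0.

Feasible with a bounded optimal solution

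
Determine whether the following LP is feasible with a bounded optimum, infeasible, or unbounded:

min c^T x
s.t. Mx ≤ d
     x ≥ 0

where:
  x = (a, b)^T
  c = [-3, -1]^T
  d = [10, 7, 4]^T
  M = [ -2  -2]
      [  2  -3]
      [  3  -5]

Unbounded (objective can decrease without bound)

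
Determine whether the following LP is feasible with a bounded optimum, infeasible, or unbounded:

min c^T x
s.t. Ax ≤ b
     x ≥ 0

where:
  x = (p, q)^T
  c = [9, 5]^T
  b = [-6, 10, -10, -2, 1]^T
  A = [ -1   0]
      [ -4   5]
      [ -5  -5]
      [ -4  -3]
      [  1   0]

Infeasible (no feasible solution exists)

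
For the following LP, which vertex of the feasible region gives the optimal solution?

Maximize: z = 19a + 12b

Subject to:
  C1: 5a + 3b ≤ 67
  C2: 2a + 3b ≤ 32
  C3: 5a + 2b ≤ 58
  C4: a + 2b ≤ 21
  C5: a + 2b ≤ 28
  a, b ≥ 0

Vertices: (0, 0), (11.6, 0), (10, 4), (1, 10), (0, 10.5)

Evaluate the objective at each vertex of the feasible region:
  z(0, 0) = 0
  z(11.6, 0) = 220.4
  z(10, 4) = 238  ←
  z(1, 10) = 139
  z(0, 10.5) = 126
The maximum is at a = 10, b = 4.

(10, 4)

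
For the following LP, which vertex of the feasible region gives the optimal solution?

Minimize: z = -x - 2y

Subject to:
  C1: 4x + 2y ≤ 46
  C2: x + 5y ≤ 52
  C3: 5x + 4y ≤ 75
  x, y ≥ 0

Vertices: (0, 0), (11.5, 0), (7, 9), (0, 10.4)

Evaluate the objective at each vertex of the feasible region:
  z(0, 0) = 0
  z(11.5, 0) = -11.5
  z(7, 9) = -25  ←
  z(0, 10.4) = -20.8
The minimum is at x = 7, y = 9.

(7, 9)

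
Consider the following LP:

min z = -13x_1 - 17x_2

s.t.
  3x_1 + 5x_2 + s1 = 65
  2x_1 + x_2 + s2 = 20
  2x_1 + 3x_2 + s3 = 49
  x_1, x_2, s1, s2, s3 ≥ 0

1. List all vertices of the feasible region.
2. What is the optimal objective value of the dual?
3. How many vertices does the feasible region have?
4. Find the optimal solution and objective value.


1. (0, 0), (10, 0), (5, 10), (0, 13)
2. -235
3. 4
4. x_1 = 5, x_2 = 10, z = -235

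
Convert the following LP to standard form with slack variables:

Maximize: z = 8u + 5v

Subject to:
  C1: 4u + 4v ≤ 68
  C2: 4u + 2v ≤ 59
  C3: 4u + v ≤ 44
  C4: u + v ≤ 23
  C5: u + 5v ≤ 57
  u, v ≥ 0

max z = 8u + 5v

s.t.
  4u + 4v + s1 = 68
  4u + 2v + s2 = 59
  4u + v + s3 = 44
  u + v + s4 = 23
  u + 5v + s5 = 57
  u, v, s1, s2, s3, s4, s5 ≥ 0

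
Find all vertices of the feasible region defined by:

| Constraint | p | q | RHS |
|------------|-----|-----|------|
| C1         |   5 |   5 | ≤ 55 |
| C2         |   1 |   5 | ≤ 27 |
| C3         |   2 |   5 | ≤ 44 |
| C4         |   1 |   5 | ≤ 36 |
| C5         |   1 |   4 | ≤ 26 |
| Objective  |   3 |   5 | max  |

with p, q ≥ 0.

(0, 0), (11, 0), (7, 4), (0, 5.4)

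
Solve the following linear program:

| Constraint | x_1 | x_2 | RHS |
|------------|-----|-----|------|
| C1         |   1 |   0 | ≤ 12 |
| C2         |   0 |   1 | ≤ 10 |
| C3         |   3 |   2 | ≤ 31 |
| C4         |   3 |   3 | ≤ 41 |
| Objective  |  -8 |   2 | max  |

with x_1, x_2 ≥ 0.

Evaluate the objective at each vertex of the feasible region:
  z(0, 0) = 0
  z(10.33, 0) = -82.67
  z(3.667, 10) = -9.333
  z(0, 10) = 20  ←
The maximum is at x_1 = 0, x_2 = 10.

x_1 = 0, x_2 = 10, z = 20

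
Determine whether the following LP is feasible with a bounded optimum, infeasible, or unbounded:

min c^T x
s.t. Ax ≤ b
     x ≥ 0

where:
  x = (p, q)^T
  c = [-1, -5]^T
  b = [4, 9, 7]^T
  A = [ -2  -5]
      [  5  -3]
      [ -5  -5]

Unbounded (objective can decrease without bound)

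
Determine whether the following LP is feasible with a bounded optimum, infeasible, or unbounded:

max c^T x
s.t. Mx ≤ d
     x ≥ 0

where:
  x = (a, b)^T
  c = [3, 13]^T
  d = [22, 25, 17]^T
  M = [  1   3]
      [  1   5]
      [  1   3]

Feasible with a bounded optimal solution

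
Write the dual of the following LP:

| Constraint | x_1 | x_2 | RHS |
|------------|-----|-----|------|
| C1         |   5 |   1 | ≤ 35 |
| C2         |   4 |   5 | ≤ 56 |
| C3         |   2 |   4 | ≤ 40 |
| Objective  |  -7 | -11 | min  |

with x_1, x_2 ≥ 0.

Primal min cᵀx s.t. Ax ≤ b, x ≥ 0  →  Dual max −bᵀy s.t. Aᵀy ≥ −c, y ≥ 0.

Maximize: z = -35y1 - 56y2 - 40y3

Subject to:
  5y1 + 4y2 + 2y3 ≥ 7
  y1 + 5y2 + 4y3 ≥ 11
  y1, y2, y3 ≥ 0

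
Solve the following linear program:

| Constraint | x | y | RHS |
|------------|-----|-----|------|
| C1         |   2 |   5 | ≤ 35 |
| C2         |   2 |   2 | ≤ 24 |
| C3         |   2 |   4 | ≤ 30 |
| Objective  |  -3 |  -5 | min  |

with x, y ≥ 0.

Evaluate the objective at each vertex of the feasible region:
  z(0, 0) = 0
  z(12, 0) = -36
  z(9, 3) = -42  ←
  z(5, 5) = -40
  z(0, 7) = -35
The minimum is at x = 9, y = 3.

x = 9, y = 3, z = -42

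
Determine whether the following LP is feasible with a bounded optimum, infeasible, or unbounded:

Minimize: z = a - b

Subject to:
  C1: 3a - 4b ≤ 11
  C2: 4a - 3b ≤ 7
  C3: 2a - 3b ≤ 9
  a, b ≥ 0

Unbounded (objective can decrease without bound)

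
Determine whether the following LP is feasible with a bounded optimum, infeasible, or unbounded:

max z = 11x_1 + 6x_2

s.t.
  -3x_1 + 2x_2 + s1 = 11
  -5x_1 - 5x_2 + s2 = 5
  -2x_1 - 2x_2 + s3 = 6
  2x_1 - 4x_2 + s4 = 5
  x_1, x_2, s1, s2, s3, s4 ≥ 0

Unbounded (objective can increase without bound)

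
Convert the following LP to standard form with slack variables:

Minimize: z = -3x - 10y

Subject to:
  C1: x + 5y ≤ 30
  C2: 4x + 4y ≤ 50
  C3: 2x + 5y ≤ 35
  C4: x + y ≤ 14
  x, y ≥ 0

min z = -3x - 10y

s.t.
  x + 5y + s1 = 30
  4x + 4y + s2 = 50
  2x + 5y + s3 = 35
  x + y + s4 = 14
  x, y, s1, s2, s3, s4 ≥ 0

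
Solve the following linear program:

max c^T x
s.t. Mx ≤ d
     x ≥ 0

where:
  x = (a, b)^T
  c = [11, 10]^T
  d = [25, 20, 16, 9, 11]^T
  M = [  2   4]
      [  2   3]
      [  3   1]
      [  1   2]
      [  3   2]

Evaluate the objective at each vertex of the feasible region:
  z(0, 0) = 0
  z(3.667, 0) = 40.33
  z(1, 4) = 51  ←
  z(0, 4.5) = 45
The maximum is at a = 1, b = 4.

a = 1, b = 4, z = 51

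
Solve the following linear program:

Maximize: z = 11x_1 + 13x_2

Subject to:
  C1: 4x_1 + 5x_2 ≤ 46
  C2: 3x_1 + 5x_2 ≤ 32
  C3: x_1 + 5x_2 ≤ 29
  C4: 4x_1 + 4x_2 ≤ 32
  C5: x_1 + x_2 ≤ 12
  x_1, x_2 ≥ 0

Evaluate the objective at each vertex of the feasible region:
  z(0, 0) = 0
  z(8, 0) = 88
  z(4, 4) = 96  ←
  z(1.5, 5.5) = 88
  z(0, 5.8) = 75.4
The maximum is at x_1 = 4, x_2 = 4.

x_1 = 4, x_2 = 4, z = 96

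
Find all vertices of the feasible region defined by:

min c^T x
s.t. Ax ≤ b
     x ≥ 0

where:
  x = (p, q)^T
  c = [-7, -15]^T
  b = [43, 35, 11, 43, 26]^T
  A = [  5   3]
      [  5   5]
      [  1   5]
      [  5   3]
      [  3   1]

(0, 0), (7, 0), (6, 1), (0, 2.2)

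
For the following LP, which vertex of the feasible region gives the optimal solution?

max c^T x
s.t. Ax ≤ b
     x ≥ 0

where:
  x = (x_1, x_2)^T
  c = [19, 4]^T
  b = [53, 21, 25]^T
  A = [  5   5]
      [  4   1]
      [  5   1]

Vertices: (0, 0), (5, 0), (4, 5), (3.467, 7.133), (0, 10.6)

Evaluate the objective at each vertex of the feasible region:
  z(0, 0) = 0
  z(5, 0) = 95
  z(4, 5) = 96  ←
  z(3.467, 7.133) = 94.4
  z(0, 10.6) = 42.4
The maximum is at x_1 = 4, x_2 = 5.

(4, 5)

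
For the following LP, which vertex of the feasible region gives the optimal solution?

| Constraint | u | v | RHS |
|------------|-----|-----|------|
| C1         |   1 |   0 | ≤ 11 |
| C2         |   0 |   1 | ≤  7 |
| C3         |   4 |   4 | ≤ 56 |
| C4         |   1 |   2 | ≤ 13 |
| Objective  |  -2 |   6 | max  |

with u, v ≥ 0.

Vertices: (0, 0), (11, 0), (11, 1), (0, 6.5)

Evaluate the objective at each vertex of the feasible region:
  z(0, 0) = 0
  z(11, 0) = -22
  z(11, 1) = -16
  z(0, 6.5) = 39  ←
The maximum is at u = 0, v = 6.5.

(0, 6.5)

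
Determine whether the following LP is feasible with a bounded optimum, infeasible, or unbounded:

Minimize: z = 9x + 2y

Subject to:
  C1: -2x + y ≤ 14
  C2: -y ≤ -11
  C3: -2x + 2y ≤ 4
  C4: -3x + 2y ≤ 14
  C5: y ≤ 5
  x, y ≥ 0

Infeasible (no feasible solution exists)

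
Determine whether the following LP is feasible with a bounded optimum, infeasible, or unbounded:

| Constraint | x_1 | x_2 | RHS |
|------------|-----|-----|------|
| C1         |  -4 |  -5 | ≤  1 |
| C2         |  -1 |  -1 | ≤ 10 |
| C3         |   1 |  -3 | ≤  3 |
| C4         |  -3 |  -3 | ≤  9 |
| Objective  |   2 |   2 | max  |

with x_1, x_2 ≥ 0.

Unbounded (objective can increase without bound)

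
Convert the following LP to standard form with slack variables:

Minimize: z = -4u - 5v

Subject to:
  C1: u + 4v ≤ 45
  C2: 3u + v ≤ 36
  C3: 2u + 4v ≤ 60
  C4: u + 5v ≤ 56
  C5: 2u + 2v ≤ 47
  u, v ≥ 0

min z = -4u - 5v

s.t.
  u + 4v + s1 = 45
  3u + v + s2 = 36
  2u + 4v + s3 = 60
  u + 5v + s4 = 56
  2u + 2v + s5 = 47
  u, v, s1, s2, s3, s4, s5 ≥ 0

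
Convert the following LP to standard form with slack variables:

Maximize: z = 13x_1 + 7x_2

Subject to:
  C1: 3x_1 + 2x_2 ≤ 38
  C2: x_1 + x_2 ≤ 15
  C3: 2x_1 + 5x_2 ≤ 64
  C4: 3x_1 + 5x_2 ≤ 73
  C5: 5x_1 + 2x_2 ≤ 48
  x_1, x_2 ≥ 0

max z = 13x_1 + 7x_2

s.t.
  3x_1 + 2x_2 + s1 = 38
  x_1 + x_2 + s2 = 15
  2x_1 + 5x_2 + s3 = 64
  3x_1 + 5x_2 + s4 = 73
  5x_1 + 2x_2 + s5 = 48
  x_1, x_2, s1, s2, s3, s4, s5 ≥ 0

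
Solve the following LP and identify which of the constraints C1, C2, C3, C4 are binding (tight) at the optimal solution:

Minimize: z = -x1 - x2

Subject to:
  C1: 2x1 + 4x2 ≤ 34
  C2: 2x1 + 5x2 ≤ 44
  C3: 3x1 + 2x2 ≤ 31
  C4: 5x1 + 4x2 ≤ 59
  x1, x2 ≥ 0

At x1 = 7, x2 = 5, compute slack b - a·x for each constraint:
  C1: 34 − 34 = 0  (binding)
  C2: 44 − 39 = 5  (slack)
  C3: 31 − 31 = 0  (binding)
  C4: 59 − 55 = 4  (slack)

Optimal: x1 = 7, x2 = 5
Binding: C1, C3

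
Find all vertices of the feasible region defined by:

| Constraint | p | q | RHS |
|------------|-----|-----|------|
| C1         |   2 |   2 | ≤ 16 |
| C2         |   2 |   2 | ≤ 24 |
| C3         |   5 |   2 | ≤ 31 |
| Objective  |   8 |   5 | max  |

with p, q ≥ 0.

(0, 0), (6.2, 0), (5, 3), (0, 8)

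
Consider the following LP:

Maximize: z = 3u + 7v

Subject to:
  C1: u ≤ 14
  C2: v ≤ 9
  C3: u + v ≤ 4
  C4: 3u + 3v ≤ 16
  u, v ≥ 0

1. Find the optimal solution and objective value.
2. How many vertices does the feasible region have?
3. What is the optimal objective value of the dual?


1. u = 0, v = 4, z = 28
2. 3
3. 28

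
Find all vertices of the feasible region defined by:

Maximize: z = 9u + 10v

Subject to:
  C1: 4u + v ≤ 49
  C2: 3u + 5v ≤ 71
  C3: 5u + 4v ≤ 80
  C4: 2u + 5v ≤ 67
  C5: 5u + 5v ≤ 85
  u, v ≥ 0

(0, 0), (12.25, 0), (10.67, 6.333), (7, 10), (4, 11.8), (0, 13.4)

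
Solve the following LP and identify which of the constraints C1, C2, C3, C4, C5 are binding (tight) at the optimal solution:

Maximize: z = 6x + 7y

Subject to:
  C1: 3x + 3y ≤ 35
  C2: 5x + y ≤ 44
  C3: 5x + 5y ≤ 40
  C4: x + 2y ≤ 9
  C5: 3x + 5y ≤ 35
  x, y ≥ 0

At x = 7, y = 1, compute slack b - a·x for each constraint:
  C1: 35 − 24 = 11  (slack)
  C2: 44 − 36 = 8  (slack)
  C3: 40 − 40 = 0  (binding)
  C4: 9 − 9 = 0  (binding)
  C5: 35 − 26 = 9  (slack)

Optimal: x = 7, y = 1
Binding: C3, C4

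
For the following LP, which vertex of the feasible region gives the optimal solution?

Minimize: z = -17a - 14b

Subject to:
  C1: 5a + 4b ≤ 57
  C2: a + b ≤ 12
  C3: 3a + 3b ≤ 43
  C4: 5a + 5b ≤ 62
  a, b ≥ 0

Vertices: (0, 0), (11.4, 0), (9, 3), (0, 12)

Evaluate the objective at each vertex of the feasible region:
  z(0, 0) = 0
  z(11.4, 0) = -193.8
  z(9, 3) = -195  ←
  z(0, 12) = -168
The minimum is at a = 9, b = 3.

(9, 3)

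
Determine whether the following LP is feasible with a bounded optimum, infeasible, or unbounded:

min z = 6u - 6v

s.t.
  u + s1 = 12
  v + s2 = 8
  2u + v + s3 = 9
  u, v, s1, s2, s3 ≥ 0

Feasible with a bounded optimal solution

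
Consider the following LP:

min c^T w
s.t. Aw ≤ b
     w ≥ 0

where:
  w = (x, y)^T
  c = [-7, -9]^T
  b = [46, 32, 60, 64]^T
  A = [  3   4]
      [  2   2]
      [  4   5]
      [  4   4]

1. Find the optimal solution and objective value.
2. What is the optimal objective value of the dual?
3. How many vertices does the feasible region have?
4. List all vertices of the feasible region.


1. x = 10, y = 4, z = -106
2. -106
3. 4
4. (0, 0), (15, 0), (10, 4), (0, 11.5)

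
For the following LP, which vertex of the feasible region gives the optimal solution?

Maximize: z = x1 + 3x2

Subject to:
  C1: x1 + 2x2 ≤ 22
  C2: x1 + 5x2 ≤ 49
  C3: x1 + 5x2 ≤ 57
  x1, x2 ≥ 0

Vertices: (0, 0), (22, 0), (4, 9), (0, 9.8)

Evaluate the objective at each vertex of the feasible region:
  z(0, 0) = 0
  z(22, 0) = 22
  z(4, 9) = 31  ←
  z(0, 9.8) = 29.4
The maximum is at x1 = 4, x2 = 9.

(4, 9)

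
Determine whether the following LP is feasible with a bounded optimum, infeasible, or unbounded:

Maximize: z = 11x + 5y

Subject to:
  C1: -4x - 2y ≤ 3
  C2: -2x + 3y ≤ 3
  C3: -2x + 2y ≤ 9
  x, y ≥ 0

Unbounded (objective can increase without bound)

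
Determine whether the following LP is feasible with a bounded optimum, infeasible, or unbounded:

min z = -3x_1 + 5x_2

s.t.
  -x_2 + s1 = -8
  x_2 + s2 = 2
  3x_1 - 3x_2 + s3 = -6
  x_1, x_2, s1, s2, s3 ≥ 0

Infeasible (no feasible solution exists)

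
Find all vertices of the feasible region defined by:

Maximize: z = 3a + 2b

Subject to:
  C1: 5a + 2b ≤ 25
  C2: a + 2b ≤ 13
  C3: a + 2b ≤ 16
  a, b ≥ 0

(0, 0), (5, 0), (3, 5), (0, 6.5)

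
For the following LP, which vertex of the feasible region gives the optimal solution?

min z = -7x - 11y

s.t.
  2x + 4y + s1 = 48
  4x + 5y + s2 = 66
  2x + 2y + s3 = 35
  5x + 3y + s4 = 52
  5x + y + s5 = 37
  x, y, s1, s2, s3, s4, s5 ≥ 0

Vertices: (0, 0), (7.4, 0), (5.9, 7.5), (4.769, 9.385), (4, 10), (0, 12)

Evaluate the objective at each vertex of the feasible region:
  z(0, 0) = 0
  z(7.4, 0) = -51.8
  z(5.9, 7.5) = -123.8
  z(4.769, 9.385) = -136.6
  z(4, 10) = -138  ←
  z(0, 12) = -132
The minimum is at x = 4, y = 10.

(4, 10)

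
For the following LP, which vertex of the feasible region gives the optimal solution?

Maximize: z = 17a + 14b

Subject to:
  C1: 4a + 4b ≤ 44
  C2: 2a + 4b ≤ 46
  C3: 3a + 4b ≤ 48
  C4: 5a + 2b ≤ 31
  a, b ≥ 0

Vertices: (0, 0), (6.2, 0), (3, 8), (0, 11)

Evaluate the objective at each vertex of the feasible region:
  z(0, 0) = 0
  z(6.2, 0) = 105.4
  z(3, 8) = 163  ←
  z(0, 11) = 154
The maximum is at a = 3, b = 8.

(3, 8)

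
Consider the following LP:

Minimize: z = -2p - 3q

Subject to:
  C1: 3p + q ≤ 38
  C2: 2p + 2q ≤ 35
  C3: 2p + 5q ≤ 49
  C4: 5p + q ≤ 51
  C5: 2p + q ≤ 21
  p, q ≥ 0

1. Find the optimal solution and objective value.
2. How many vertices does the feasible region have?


1. p = 7, q = 7, z = -35
2. 5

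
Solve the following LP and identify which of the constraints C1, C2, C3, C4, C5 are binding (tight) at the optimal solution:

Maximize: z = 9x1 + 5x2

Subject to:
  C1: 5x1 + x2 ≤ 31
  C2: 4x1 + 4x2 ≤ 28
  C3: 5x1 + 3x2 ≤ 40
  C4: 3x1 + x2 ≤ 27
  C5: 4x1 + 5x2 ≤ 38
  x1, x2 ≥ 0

At x1 = 6, x2 = 1, compute slack b - a·x for each constraint:
  C1: 31 − 31 = 0  (binding)
  C2: 28 − 28 = 0  (binding)
  C3: 40 − 33 = 7  (slack)
  C4: 27 − 19 = 8  (slack)
  C5: 38 − 29 = 9  (slack)

Optimal: x1 = 6, x2 = 1
Binding: C1, C2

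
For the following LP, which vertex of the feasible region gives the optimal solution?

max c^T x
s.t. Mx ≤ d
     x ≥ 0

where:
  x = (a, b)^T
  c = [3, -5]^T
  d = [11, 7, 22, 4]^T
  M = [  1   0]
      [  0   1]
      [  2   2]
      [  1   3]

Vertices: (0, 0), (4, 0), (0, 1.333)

Evaluate the objective at each vertex of the feasible region:
  z(0, 0) = 0
  z(4, 0) = 12  ←
  z(0, 1.333) = -6.667
The maximum is at a = 4, b = 0.

(4, 0)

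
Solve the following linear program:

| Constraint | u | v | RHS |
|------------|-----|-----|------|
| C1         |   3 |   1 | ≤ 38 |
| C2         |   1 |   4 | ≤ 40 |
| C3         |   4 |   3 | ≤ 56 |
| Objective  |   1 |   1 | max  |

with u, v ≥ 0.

Evaluate the objective at each vertex of the feasible region:
  z(0, 0) = 0
  z(12.67, 0) = 12.67
  z(11.6, 3.2) = 14.8
  z(8, 8) = 16  ←
  z(0, 10) = 10
The maximum is at u = 8, v = 8.

u = 8, v = 8, z = 16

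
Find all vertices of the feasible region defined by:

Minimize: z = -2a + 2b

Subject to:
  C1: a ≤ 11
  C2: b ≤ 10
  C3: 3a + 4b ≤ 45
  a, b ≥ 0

(0, 0), (11, 0), (11, 3), (1.667, 10), (0, 10)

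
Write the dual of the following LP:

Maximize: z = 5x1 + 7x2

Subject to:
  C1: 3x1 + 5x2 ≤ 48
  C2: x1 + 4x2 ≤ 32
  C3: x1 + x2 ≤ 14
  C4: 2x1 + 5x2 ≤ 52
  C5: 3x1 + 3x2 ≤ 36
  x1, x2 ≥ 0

Primal max cᵀx s.t. Ax ≤ b, x ≥ 0  →  Dual min bᵀy s.t. Aᵀy ≥ c, y ≥ 0.

Minimize: z = 48y1 + 32y2 + 14y3 + 52y4 + 36y5

Subject to:
  3y1 + y2 + y3 + 2y4 + 3y5 ≥ 5
  5y1 + 4y2 + y3 + 5y4 + 3y5 ≥ 7
  y1, y2, y3, y4, y5 ≥ 0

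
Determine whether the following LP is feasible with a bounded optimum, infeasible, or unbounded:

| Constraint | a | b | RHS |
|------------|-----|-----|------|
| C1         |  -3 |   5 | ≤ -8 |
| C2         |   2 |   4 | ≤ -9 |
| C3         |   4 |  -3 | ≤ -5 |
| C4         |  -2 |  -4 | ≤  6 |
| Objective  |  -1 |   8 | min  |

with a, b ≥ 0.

Infeasible (no feasible solution exists)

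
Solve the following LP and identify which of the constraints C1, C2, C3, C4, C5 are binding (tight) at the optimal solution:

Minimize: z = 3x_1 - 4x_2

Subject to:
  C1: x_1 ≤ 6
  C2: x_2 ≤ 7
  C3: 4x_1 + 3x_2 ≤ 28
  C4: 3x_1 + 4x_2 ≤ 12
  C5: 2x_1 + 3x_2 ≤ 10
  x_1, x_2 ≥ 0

At x_1 = 0, x_2 = 3, compute slack b - a·x for each constraint:
  C1: 6 − 0 = 6  (slack)
  C2: 7 − 3 = 4  (slack)
  C3: 28 − 9 = 19  (slack)
  C4: 12 − 12 = 0  (binding)
  C5: 10 − 9 = 1  (slack)

Optimal: x_1 = 0, x_2 = 3
Binding: C4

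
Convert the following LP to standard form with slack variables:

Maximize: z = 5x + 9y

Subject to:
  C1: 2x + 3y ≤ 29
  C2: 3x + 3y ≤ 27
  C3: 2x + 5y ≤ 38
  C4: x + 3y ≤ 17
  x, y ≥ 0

max z = 5x + 9y

s.t.
  2x + 3y + s1 = 29
  3x + 3y + s2 = 27
  2x + 5y + s3 = 38
  x + 3y + s4 = 17
  x, y, s1, s2, s3, s4 ≥ 0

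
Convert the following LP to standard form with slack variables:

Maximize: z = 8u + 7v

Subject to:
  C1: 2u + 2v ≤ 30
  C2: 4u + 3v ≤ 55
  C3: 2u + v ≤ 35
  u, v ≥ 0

max z = 8u + 7v

s.t.
  2u + 2v + s1 = 30
  4u + 3v + s2 = 55
  2u + v + s3 = 35
  u, v, s1, s2, s3 ≥ 0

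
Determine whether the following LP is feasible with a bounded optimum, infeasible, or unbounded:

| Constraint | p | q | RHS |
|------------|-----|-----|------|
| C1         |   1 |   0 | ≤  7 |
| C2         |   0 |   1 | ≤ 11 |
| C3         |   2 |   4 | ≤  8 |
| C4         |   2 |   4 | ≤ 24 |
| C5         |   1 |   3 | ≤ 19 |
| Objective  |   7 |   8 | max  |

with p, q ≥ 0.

Feasible with a bounded optimal solution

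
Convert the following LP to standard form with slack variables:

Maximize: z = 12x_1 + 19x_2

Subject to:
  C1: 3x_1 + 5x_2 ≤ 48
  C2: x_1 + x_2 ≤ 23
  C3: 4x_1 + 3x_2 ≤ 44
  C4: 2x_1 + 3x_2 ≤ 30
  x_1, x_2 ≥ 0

max z = 12x_1 + 19x_2

s.t.
  3x_1 + 5x_2 + s1 = 48
  x_1 + x_2 + s2 = 23
  4x_1 + 3x_2 + s3 = 44
  2x_1 + 3x_2 + s4 = 30
  x_1, x_2, s1, s2, s3, s4 ≥ 0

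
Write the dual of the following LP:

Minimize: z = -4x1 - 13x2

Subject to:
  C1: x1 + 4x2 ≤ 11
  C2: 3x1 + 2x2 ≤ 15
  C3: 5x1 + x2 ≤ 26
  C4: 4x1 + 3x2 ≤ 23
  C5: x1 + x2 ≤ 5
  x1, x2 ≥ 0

Primal min cᵀx s.t. Ax ≤ b, x ≥ 0  →  Dual max −bᵀy s.t. Aᵀy ≥ −c, y ≥ 0.

Maximize: z = -11y1 - 15y2 - 26y3 - 23y4 - 5y5

Subject to:
  y1 + 3y2 + 5y3 + 4y4 + y5 ≥ 4
  4y1 + 2y2 + y3 + 3y4 + y5 ≥ 13
  y1, y2, y3, y4, y5 ≥ 0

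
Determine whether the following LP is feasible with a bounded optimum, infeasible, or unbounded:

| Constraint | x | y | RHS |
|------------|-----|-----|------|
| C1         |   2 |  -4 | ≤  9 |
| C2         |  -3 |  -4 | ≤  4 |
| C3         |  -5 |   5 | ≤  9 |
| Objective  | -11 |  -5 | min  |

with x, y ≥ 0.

Unbounded (objective can decrease without bound)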